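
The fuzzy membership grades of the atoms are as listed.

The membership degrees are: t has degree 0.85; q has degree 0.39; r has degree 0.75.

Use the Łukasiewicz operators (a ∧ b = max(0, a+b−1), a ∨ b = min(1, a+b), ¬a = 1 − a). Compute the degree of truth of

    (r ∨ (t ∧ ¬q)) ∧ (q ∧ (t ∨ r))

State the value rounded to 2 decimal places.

0.39

¬q = 1 − 0.39 = 0.61
t ∧ ¬q = max(0, a+b−1) on (0.85, 0.61) = 0.46
r ∨ (t ∧ ¬q) = min(1, a+b) on (0.75, 0.46) = 1.00
t ∨ r = min(1, a+b) on (0.85, 0.75) = 1.00
q ∧ (t ∨ r) = max(0, a+b−1) on (0.39, 1.00) = 0.39
(r ∨ (t ∧ ¬q)) ∧ (q ∧ (t ∨ r)) = max(0, a+b−1) on (1.00, 0.39) = 0.39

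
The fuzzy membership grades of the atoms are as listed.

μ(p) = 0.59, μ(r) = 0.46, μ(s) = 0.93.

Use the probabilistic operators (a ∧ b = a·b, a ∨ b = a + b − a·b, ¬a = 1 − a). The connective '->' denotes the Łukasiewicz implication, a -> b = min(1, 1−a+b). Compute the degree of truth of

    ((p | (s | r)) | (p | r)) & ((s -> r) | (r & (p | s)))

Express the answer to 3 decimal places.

0.737

s | r = a + b − a·b on (0.9300, 0.4600) = 0.9622
p | (s | r) = a + b − a·b on (0.5900, 0.9622) = 0.9845
p | r = a + b − a·b on (0.5900, 0.4600) = 0.7786
(p | (s | r)) | (p | r) = a + b − a·b on (0.9845, 0.7786) = 0.9966
s -> r  [Łukasiewicz: min(1, 1−a+b)] with a=0.9300, b=0.4600 → 0.5300
p | s = a + b − a·b on (0.5900, 0.9300) = 0.9713
r & (p | s) = a·b on (0.4600, 0.9713) = 0.4468
(s -> r) | (r & (p | s)) = a + b − a·b on (0.5300, 0.4468) = 0.7400
((p | (s | r)) | (p | r)) & ((s -> r) | (r & (p | s))) = a·b on (0.9966, 0.7400) = 0.7375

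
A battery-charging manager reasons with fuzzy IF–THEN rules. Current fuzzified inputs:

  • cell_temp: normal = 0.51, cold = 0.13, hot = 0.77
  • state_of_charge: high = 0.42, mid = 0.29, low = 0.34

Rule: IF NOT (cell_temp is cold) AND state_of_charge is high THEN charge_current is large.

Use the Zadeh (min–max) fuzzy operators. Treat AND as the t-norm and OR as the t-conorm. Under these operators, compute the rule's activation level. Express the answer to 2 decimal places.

firing strength: ¬cold=1−0.13=0.87, high=0.42; AND[min(a, b)] → w = 0.42

0.42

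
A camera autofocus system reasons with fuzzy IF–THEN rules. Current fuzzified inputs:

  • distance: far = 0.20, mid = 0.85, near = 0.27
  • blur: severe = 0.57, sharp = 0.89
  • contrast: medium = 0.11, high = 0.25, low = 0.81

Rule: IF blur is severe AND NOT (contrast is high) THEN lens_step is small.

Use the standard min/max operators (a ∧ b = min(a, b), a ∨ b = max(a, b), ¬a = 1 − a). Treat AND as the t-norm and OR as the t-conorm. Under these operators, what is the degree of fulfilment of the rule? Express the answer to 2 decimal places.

0.57

firing strength: severe=0.57, ¬high=1−0.25=0.75; AND[min(a, b)] → w = 0.57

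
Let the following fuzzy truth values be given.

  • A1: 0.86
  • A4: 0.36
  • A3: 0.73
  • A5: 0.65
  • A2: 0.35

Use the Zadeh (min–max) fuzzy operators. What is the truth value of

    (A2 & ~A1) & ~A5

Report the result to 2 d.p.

~A1 = 1 − 0.86 = 0.14
A2 & ~A1 = min(a, b) on (0.35, 0.14) = 0.14
~A5 = 1 − 0.65 = 0.35
(A2 & ~A1) & ~A5 = min(a, b) on (0.14, 0.35) = 0.14

0.14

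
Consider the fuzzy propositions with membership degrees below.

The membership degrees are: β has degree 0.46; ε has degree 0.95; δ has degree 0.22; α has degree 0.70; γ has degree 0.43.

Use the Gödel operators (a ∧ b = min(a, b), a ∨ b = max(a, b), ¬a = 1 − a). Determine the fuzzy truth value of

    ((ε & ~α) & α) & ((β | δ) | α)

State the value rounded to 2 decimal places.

0.30

~α = 1 − 0.70 = 0.30
ε & ~α = min(a, b) on (0.95, 0.30) = 0.30
(ε & ~α) & α = min(a, b) on (0.30, 0.70) = 0.30
β | δ = max(a, b) on (0.46, 0.22) = 0.46
(β | δ) | α = max(a, b) on (0.46, 0.70) = 0.70
((ε & ~α) & α) & ((β | δ) | α) = min(a, b) on (0.30, 0.70) = 0.30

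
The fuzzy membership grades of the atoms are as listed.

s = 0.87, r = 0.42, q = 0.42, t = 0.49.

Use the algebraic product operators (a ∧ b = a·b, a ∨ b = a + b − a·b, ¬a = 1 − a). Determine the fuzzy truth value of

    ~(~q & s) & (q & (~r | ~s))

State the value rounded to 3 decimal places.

~q = 1 − 0.4200 = 0.5800
~q & s = a·b on (0.5800, 0.8700) = 0.5046
~(~q & s) = 1 − 0.5046 = 0.4954
~r = 1 − 0.4200 = 0.5800
~s = 1 − 0.8700 = 0.1300
~r | ~s = a + b − a·b on (0.5800, 0.1300) = 0.6346
q & (~r | ~s) = a·b on (0.4200, 0.6346) = 0.2665
~(~q & s) & (q & (~r | ~s)) = a·b on (0.4954, 0.2665) = 0.1320

0.132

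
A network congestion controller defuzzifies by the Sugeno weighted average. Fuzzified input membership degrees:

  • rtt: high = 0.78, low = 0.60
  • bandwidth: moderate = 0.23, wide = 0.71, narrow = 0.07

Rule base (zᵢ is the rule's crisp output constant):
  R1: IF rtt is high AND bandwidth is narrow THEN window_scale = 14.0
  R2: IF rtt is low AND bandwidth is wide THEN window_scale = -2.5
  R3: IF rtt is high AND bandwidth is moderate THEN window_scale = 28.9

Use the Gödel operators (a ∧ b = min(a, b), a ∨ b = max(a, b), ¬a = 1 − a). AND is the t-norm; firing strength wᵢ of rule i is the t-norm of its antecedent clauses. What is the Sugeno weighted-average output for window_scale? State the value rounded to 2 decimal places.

R1 (z=14.0): high=0.78, narrow=0.07; AND[min(a, b)] → w = 0.07
R2 (z=-2.5): low=0.60, wide=0.71; AND[min(a, b)] → w = 0.60
R3 (z=28.9): high=0.78, moderate=0.23; AND[min(a, b)] → w = 0.23
Weighted average = (0.07·14.0 + 0.60·-2.5 + 0.23·28.9) / (0.07 + 0.60 + 0.23)
  = 6.1270 / 0.9000 = 6.81

6.81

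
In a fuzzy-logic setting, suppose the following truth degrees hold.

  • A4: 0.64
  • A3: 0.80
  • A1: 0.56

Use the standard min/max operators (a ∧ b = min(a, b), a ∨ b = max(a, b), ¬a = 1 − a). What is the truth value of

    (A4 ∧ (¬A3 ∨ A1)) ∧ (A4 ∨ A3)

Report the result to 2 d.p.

0.56

¬A3 = 1 − 0.80 = 0.20
¬A3 ∨ A1 = max(a, b) on (0.20, 0.56) = 0.56
A4 ∧ (¬A3 ∨ A1) = min(a, b) on (0.64, 0.56) = 0.56
A4 ∨ A3 = max(a, b) on (0.64, 0.80) = 0.80
(A4 ∧ (¬A3 ∨ A1)) ∧ (A4 ∨ A3) = min(a, b) on (0.56, 0.80) = 0.56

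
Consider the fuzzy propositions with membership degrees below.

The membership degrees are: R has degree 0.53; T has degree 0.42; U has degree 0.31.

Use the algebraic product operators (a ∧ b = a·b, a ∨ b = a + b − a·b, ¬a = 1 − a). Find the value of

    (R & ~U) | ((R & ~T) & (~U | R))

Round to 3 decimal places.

0.532

~U = 1 − 0.3100 = 0.6900
R & ~U = a·b on (0.5300, 0.6900) = 0.3657
~T = 1 − 0.4200 = 0.5800
R & ~T = a·b on (0.5300, 0.5800) = 0.3074
~U = 1 − 0.3100 = 0.6900
~U | R = a + b − a·b on (0.6900, 0.5300) = 0.8543
(R & ~T) & (~U | R) = a·b on (0.3074, 0.8543) = 0.2626
(R & ~U) | ((R & ~T) & (~U | R)) = a + b − a·b on (0.3657, 0.2626) = 0.5323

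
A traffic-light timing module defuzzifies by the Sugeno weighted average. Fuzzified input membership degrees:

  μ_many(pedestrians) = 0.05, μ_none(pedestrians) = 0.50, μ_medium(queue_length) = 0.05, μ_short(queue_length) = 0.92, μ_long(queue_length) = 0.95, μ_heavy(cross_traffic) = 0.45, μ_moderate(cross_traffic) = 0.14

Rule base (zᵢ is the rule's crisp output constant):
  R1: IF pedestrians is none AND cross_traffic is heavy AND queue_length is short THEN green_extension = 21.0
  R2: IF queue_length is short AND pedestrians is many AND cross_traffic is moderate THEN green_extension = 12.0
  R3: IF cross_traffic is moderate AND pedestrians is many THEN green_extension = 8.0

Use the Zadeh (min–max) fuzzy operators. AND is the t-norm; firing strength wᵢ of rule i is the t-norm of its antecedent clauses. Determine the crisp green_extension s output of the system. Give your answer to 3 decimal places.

19.000

R1 (z=21.0): none=0.50, heavy=0.45, short=0.92; AND[min(a, b)] → w = 0.45
R2 (z=12.0): short=0.92, many=0.05, moderate=0.14; AND[min(a, b)] → w = 0.05
R3 (z=8.0): moderate=0.14, many=0.05; AND[min(a, b)] → w = 0.05
Weighted average = (0.45·21.0 + 0.05·12.0 + 0.05·8.0) / (0.45 + 0.05 + 0.05)
  = 10.4500 / 0.5500 = 19.000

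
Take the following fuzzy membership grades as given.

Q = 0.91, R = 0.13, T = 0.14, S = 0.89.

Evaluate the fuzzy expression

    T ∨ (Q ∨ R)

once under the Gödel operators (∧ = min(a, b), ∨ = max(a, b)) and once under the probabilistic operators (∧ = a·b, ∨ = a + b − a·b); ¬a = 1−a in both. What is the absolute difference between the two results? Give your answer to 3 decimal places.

0.023

Under Gödel:
  Q ∨ R = max(a, b) on (0.91, 0.13) = 0.91
  T ∨ (Q ∨ R) = max(a, b) on (0.14, 0.91) = 0.91
  → value = 0.9100
Under probabilistic:
  Q ∨ R = a + b − a·b on (0.9100, 0.1300) = 0.9217
  T ∨ (Q ∨ R) = a + b − a·b on (0.1400, 0.9217) = 0.9327
  → value = 0.9327
|0.9100 − 0.9327| = 0.023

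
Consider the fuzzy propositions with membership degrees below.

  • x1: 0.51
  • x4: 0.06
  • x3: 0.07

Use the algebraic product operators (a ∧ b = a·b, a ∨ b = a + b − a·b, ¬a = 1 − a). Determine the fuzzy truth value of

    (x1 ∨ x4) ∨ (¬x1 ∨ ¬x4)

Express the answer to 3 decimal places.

0.986

x1 ∨ x4 = a + b − a·b on (0.5100, 0.0600) = 0.5394
¬x1 = 1 − 0.5100 = 0.4900
¬x4 = 1 − 0.0600 = 0.9400
¬x1 ∨ ¬x4 = a + b − a·b on (0.4900, 0.9400) = 0.9694
(x1 ∨ x4) ∨ (¬x1 ∨ ¬x4) = a + b − a·b on (0.5394, 0.9694) = 0.9859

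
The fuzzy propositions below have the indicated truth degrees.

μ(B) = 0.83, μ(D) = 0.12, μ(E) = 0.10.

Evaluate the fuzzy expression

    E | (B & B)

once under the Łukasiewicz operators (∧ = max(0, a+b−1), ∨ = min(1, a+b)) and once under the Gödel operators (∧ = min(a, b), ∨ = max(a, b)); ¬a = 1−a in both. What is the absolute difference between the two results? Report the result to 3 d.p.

Under Łukasiewicz:
  B & B = max(0, a+b−1) on (0.83, 0.83) = 0.66
  E | (B & B) = min(1, a+b) on (0.10, 0.66) = 0.76
  → value = 0.7600
Under Gödel:
  B & B = min(a, b) on (0.83, 0.83) = 0.83
  E | (B & B) = max(a, b) on (0.10, 0.83) = 0.83
  → value = 0.8300
|0.7600 − 0.8300| = 0.070

0.070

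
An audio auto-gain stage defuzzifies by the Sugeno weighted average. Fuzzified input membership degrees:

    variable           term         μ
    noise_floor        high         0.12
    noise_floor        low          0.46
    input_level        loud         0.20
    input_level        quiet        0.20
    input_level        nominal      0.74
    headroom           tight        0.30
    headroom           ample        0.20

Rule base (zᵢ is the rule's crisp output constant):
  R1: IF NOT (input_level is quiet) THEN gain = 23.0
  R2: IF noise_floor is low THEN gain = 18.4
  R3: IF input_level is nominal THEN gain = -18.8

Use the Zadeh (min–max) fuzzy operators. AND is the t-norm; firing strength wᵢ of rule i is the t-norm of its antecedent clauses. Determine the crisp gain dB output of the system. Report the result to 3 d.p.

R1 (z=23.0): ¬quiet=1−0.20=0.80 → w = 0.80
R2 (z=18.4): low=0.46 → w = 0.46
R3 (z=-18.8): nominal=0.74 → w = 0.74
Weighted average = (0.80·23.0 + 0.46·18.4 + 0.74·-18.8) / (0.80 + 0.46 + 0.74)
  = 12.9520 / 2.0000 = 6.476

6.476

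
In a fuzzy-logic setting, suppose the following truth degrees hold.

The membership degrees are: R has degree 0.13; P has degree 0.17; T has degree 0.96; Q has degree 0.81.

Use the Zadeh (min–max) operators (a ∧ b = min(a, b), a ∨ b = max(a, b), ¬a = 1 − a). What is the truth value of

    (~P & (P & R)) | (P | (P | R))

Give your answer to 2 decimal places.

~P = 1 − 0.17 = 0.83
P & R = min(a, b) on (0.17, 0.13) = 0.13
~P & (P & R) = min(a, b) on (0.83, 0.13) = 0.13
P | R = max(a, b) on (0.17, 0.13) = 0.17
P | (P | R) = max(a, b) on (0.17, 0.17) = 0.17
(~P & (P & R)) | (P | (P | R)) = max(a, b) on (0.13, 0.17) = 0.17

0.17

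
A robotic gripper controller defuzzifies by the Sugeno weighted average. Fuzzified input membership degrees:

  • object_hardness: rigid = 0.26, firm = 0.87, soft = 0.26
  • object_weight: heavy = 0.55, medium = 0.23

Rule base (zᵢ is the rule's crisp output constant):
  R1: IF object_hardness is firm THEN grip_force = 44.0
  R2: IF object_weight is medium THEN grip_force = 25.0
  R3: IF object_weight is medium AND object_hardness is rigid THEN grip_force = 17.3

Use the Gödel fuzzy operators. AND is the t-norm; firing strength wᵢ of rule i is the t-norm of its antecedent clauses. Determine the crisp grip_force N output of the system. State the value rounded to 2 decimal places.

36.10

R1 (z=44.0): firm=0.87 → w = 0.87
R2 (z=25.0): medium=0.23 → w = 0.23
R3 (z=17.3): medium=0.23, rigid=0.26; AND[min(a, b)] → w = 0.23
Weighted average = (0.87·44.0 + 0.23·25.0 + 0.23·17.3) / (0.87 + 0.23 + 0.23)
  = 48.0090 / 1.3300 = 36.10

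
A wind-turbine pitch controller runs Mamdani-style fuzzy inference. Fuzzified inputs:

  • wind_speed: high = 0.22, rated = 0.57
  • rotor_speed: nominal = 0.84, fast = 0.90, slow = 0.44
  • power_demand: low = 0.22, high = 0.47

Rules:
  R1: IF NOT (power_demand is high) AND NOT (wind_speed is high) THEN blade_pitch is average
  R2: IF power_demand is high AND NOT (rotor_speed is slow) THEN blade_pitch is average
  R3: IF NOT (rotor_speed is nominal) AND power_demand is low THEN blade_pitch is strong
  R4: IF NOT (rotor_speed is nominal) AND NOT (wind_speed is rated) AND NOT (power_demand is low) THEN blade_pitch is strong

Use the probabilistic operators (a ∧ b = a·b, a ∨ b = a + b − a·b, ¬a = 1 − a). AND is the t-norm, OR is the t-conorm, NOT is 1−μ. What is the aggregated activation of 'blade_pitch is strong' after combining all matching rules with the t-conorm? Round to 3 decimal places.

0.087

R1: ¬high=1−0.47=0.53, ¬high=1−0.22=0.78; AND[a·b] → w = 0.4134
R2: high=0.47, ¬slow=1−0.44=0.56; AND[a·b] → w = 0.2632
R3: ¬nominal=1−0.84=0.16, low=0.22; AND[a·b] → w = 0.0352
R4: ¬nominal=1−0.84=0.16, ¬rated=1−0.57=0.43, ¬low=1−0.22=0.78; AND[a·b] → w = 0.0537
Rules with consequent 'strong': {R3, R4} → strengths 0.0352, 0.0537
Aggregate via t-conorm [a + b − a·b]: 0.0870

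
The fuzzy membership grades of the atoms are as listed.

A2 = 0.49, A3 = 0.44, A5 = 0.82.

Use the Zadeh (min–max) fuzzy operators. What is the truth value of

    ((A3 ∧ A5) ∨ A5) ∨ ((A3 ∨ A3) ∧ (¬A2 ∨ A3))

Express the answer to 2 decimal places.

0.82

A3 ∧ A5 = min(a, b) on (0.44, 0.82) = 0.44
(A3 ∧ A5) ∨ A5 = max(a, b) on (0.44, 0.82) = 0.82
A3 ∨ A3 = max(a, b) on (0.44, 0.44) = 0.44
¬A2 = 1 − 0.49 = 0.51
¬A2 ∨ A3 = max(a, b) on (0.51, 0.44) = 0.51
(A3 ∨ A3) ∧ (¬A2 ∨ A3) = min(a, b) on (0.44, 0.51) = 0.44
((A3 ∧ A5) ∨ A5) ∨ ((A3 ∨ A3) ∧ (¬A2 ∨ A3)) = max(a, b) on (0.82, 0.44) = 0.82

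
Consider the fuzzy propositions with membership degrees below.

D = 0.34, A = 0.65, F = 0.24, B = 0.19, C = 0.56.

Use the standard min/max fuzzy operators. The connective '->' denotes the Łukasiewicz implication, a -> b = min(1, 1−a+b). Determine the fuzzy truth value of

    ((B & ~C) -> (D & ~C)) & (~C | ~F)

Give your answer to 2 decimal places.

~C = 1 − 0.56 = 0.44
B & ~C = min(a, b) on (0.19, 0.44) = 0.19
~C = 1 − 0.56 = 0.44
D & ~C = min(a, b) on (0.34, 0.44) = 0.34
(B & ~C) -> (D & ~C)  [Łukasiewicz: min(1, 1−a+b)] with a=0.19, b=0.34 → 1.00
~C = 1 − 0.56 = 0.44
~F = 1 − 0.24 = 0.76
~C | ~F = max(a, b) on (0.44, 0.76) = 0.76
((B & ~C) -> (D & ~C)) & (~C | ~F) = min(a, b) on (1.00, 0.76) = 0.76

0.76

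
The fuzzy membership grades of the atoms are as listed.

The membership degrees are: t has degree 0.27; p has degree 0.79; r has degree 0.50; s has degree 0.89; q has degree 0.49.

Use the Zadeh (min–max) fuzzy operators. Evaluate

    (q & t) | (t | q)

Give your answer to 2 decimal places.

0.49

q & t = min(a, b) on (0.49, 0.27) = 0.27
t | q = max(a, b) on (0.27, 0.49) = 0.49
(q & t) | (t | q) = max(a, b) on (0.27, 0.49) = 0.49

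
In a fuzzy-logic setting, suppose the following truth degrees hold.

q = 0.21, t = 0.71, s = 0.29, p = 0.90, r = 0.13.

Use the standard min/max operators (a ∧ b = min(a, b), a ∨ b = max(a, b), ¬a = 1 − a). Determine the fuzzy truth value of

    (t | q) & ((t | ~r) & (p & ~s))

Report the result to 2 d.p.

t | q = max(a, b) on (0.71, 0.21) = 0.71
~r = 1 − 0.13 = 0.87
t | ~r = max(a, b) on (0.71, 0.87) = 0.87
~s = 1 − 0.29 = 0.71
p & ~s = min(a, b) on (0.90, 0.71) = 0.71
(t | ~r) & (p & ~s) = min(a, b) on (0.87, 0.71) = 0.71
(t | q) & ((t | ~r) & (p & ~s)) = min(a, b) on (0.71, 0.71) = 0.71

0.71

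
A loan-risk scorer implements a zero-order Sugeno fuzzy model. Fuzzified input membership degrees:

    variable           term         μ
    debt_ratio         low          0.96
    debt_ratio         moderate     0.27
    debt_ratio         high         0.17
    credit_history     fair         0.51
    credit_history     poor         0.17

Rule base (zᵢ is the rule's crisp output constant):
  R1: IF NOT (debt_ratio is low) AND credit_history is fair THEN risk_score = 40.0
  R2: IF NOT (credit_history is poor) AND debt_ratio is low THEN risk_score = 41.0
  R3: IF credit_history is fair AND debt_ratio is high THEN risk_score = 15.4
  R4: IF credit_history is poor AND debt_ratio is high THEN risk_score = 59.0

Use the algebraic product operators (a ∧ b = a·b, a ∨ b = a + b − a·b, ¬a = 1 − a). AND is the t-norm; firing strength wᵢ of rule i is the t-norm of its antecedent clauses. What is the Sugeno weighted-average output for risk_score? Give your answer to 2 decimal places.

39.16

R1 (z=40.0): ¬low=1−0.96=0.04, fair=0.51; AND[a·b] → w = 0.0204
R2 (z=41.0): ¬poor=1−0.17=0.83, low=0.96; AND[a·b] → w = 0.7968
R3 (z=15.4): fair=0.51, high=0.17; AND[a·b] → w = 0.0867
R4 (z=59.0): poor=0.17, high=0.17; AND[a·b] → w = 0.0289
Weighted average = (0.0204·40.0 + 0.7968·41.0 + 0.0867·15.4 + 0.0289·59.0) / (0.0204 + 0.7968 + 0.0867 + 0.0289)
  = 36.5251 / 0.9328 = 39.16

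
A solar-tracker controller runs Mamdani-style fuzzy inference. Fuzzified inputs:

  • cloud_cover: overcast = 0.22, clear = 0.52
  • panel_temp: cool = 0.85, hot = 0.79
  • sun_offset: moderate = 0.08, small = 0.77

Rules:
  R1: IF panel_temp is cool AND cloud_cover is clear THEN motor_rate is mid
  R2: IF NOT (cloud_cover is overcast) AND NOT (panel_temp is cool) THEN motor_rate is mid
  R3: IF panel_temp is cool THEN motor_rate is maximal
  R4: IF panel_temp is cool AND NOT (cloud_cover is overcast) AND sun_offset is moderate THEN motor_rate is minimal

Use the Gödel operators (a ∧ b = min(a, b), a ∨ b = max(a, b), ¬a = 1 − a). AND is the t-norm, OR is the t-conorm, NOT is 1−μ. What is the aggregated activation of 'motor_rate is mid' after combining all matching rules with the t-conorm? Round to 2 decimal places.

0.52

R1: cool=0.85, clear=0.52; AND[min(a, b)] → w = 0.52
R2: ¬overcast=1−0.22=0.78, ¬cool=1−0.85=0.15; AND[min(a, b)] → w = 0.15
R3: cool=0.85 → w = 0.85
R4: cool=0.85, ¬overcast=1−0.22=0.78, moderate=0.08; AND[min(a, b)] → w = 0.08
Rules with consequent 'mid': {R1, R2} → strengths 0.52, 0.15
Aggregate via t-conorm [max(a, b)]: 0.52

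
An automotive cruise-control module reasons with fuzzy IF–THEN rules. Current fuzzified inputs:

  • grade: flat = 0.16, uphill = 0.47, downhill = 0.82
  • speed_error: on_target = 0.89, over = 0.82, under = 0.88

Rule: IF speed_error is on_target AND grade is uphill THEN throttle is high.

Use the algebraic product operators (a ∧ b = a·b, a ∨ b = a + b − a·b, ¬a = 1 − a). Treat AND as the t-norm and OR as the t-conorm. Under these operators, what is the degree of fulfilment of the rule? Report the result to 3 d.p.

0.418

firing strength: on_target=0.89, uphill=0.47; AND[a·b] → w = 0.4183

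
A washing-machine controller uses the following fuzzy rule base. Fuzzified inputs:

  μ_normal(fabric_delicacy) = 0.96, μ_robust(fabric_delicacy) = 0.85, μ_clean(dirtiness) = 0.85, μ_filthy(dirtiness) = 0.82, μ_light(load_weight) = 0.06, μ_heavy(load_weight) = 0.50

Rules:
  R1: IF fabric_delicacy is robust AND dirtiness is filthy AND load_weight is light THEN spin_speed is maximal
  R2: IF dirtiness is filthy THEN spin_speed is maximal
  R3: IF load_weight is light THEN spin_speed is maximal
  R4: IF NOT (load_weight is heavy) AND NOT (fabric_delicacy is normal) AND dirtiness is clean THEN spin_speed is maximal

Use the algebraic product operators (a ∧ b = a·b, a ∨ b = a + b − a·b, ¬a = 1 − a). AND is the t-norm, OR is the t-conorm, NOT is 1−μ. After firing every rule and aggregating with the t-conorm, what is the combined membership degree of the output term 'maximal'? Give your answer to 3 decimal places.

R1: robust=0.85, filthy=0.82, light=0.06; AND[a·b] → w = 0.0418
R2: filthy=0.82 → w = 0.8200
R3: light=0.06 → w = 0.0600
R4: ¬heavy=1−0.50=0.50, ¬normal=1−0.96=0.04, clean=0.85; AND[a·b] → w = 0.0170
Rules with consequent 'maximal': {R1, R2, R3, R4} → strengths 0.0418, 0.8200, 0.0600, 0.0170
Aggregate via t-conorm [a + b − a·b]: 0.8406

0.841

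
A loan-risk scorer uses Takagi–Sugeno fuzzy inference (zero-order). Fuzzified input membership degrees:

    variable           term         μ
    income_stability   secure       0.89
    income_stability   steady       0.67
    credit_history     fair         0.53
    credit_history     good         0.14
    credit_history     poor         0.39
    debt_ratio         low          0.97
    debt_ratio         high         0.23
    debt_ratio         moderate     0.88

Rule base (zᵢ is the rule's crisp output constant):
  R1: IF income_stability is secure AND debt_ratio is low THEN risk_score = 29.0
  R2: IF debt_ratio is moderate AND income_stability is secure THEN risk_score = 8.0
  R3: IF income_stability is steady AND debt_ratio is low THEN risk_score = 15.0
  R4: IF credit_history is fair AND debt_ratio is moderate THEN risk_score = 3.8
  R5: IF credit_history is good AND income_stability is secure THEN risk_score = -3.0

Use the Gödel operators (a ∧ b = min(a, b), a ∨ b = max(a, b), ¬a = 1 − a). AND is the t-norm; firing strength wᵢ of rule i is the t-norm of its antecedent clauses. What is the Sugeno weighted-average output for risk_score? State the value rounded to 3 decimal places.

14.307

R1 (z=29.0): secure=0.89, low=0.97; AND[min(a, b)] → w = 0.89
R2 (z=8.0): moderate=0.88, secure=0.89; AND[min(a, b)] → w = 0.88
R3 (z=15.0): steady=0.67, low=0.97; AND[min(a, b)] → w = 0.67
R4 (z=3.8): fair=0.53, moderate=0.88; AND[min(a, b)] → w = 0.53
R5 (z=-3.0): good=0.14, secure=0.89; AND[min(a, b)] → w = 0.14
Weighted average = (0.89·29.0 + 0.88·8.0 + 0.67·15.0 + 0.53·3.8 + 0.14·-3.0) / (0.89 + 0.88 + 0.67 + 0.53 + 0.14)
  = 44.4940 / 3.1100 = 14.307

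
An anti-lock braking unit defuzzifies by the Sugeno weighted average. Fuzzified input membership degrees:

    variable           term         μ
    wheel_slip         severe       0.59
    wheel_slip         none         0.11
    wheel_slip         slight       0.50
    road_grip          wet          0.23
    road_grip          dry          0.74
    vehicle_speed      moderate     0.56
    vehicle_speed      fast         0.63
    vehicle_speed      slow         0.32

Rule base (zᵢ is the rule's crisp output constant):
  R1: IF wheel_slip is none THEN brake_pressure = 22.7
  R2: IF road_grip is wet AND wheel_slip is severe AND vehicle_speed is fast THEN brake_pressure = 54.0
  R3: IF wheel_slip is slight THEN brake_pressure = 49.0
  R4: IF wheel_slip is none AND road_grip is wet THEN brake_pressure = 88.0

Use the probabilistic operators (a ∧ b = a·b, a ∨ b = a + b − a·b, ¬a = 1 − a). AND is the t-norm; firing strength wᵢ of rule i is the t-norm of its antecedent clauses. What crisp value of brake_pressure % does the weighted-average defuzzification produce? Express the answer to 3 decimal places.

R1 (z=22.7): none=0.11 → w = 0.1100
R2 (z=54.0): wet=0.23, severe=0.59, fast=0.63; AND[a·b] → w = 0.0855
R3 (z=49.0): slight=0.50 → w = 0.5000
R4 (z=88.0): none=0.11, wet=0.23; AND[a·b] → w = 0.0253
Weighted average = (0.1100·22.7 + 0.0855·54.0 + 0.5000·49.0 + 0.0253·88.0) / (0.1100 + 0.0855 + 0.5000 + 0.0253)
  = 33.8399 / 0.7208 = 46.948

46.948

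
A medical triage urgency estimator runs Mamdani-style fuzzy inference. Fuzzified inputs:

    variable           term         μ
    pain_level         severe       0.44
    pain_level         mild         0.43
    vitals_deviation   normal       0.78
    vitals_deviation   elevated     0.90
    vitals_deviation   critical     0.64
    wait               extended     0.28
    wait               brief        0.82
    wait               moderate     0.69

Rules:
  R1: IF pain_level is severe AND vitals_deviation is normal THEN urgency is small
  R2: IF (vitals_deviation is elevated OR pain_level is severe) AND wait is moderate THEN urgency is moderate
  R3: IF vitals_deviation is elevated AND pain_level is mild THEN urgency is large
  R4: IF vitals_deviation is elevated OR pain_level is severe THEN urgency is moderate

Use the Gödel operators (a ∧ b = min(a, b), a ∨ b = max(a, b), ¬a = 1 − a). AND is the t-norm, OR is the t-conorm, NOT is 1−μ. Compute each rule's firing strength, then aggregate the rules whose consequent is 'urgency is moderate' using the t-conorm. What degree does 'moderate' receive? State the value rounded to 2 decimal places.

R1: severe=0.44, normal=0.78; AND[min(a, b)] → w = 0.44
R2: (elevated=0.90 OR severe=0.44) = 0.90; AND[min(a, b)] with moderate=0.69 → w = 0.69
R3: elevated=0.90, mild=0.43; AND[min(a, b)] → w = 0.43
R4: elevated=0.90, severe=0.44; OR[max(a, b)] → w = 0.90
Rules with consequent 'moderate': {R2, R4} → strengths 0.69, 0.90
Aggregate via t-conorm [max(a, b)]: 0.90

0.90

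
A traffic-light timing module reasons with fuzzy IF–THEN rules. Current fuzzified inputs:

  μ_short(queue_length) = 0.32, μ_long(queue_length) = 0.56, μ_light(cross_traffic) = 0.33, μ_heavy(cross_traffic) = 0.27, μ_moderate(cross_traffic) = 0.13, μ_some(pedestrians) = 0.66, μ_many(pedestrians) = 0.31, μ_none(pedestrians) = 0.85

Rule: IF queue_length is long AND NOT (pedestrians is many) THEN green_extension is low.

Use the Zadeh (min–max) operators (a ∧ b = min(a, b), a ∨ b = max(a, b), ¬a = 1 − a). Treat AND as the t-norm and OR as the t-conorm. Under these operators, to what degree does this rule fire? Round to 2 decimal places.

firing strength: long=0.56, ¬many=1−0.31=0.69; AND[min(a, b)] → w = 0.56

0.56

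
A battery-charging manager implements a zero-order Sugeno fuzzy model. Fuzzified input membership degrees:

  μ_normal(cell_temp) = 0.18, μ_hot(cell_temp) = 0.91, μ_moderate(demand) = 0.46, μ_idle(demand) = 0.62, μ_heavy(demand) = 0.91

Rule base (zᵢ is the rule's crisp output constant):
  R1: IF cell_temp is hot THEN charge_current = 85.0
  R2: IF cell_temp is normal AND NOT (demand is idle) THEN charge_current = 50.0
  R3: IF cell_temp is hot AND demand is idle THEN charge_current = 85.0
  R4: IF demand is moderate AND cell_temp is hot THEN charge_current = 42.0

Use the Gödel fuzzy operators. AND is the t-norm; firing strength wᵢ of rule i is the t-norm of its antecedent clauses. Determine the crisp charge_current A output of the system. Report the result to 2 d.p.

72.98

R1 (z=85.0): hot=0.91 → w = 0.91
R2 (z=50.0): normal=0.18, ¬idle=1−0.62=0.38; AND[min(a, b)] → w = 0.18
R3 (z=85.0): hot=0.91, idle=0.62; AND[min(a, b)] → w = 0.62
R4 (z=42.0): moderate=0.46, hot=0.91; AND[min(a, b)] → w = 0.46
Weighted average = (0.91·85.0 + 0.18·50.0 + 0.62·85.0 + 0.46·42.0) / (0.91 + 0.18 + 0.62 + 0.46)
  = 158.3700 / 2.1700 = 72.98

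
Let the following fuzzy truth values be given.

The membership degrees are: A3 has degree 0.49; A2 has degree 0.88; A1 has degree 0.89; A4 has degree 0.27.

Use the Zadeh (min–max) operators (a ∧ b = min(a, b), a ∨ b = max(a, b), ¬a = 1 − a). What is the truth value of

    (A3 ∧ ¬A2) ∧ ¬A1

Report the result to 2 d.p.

¬A2 = 1 − 0.88 = 0.12
A3 ∧ ¬A2 = min(a, b) on (0.49, 0.12) = 0.12
¬A1 = 1 − 0.89 = 0.11
(A3 ∧ ¬A2) ∧ ¬A1 = min(a, b) on (0.12, 0.11) = 0.11

0.11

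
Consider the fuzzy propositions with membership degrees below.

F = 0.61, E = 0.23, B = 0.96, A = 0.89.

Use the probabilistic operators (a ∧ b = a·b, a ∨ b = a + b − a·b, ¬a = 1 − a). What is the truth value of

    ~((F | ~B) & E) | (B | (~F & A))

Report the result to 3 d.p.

~B = 1 − 0.9600 = 0.0400
F | ~B = a + b − a·b on (0.6100, 0.0400) = 0.6256
(F | ~B) & E = a·b on (0.6256, 0.2300) = 0.1439
~((F | ~B) & E) = 1 − 0.1439 = 0.8561
~F = 1 − 0.6100 = 0.3900
~F & A = a·b on (0.3900, 0.8900) = 0.3471
B | (~F & A) = a + b − a·b on (0.9600, 0.3471) = 0.9739
~((F | ~B) & E) | (B | (~F & A)) = a + b − a·b on (0.8561, 0.9739) = 0.9962

0.996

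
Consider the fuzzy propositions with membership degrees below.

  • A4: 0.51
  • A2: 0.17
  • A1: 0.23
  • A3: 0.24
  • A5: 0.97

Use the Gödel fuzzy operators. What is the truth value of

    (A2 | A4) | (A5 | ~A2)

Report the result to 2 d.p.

A2 | A4 = max(a, b) on (0.17, 0.51) = 0.51
~A2 = 1 − 0.17 = 0.83
A5 | ~A2 = max(a, b) on (0.97, 0.83) = 0.97
(A2 | A4) | (A5 | ~A2) = max(a, b) on (0.51, 0.97) = 0.97

0.97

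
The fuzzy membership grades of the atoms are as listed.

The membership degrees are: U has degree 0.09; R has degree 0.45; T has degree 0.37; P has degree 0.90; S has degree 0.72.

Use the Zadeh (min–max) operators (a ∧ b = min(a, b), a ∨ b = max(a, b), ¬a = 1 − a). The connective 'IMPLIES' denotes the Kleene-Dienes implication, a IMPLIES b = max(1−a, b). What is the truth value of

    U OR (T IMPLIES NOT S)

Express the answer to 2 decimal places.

NOT S = 1 − 0.72 = 0.28
T IMPLIES NOT S  [Kleene-Dienes: max(1−a, b)] with a=0.37, b=0.28 → 0.63
U OR (T IMPLIES NOT S) = max(a, b) on (0.09, 0.63) = 0.63

0.63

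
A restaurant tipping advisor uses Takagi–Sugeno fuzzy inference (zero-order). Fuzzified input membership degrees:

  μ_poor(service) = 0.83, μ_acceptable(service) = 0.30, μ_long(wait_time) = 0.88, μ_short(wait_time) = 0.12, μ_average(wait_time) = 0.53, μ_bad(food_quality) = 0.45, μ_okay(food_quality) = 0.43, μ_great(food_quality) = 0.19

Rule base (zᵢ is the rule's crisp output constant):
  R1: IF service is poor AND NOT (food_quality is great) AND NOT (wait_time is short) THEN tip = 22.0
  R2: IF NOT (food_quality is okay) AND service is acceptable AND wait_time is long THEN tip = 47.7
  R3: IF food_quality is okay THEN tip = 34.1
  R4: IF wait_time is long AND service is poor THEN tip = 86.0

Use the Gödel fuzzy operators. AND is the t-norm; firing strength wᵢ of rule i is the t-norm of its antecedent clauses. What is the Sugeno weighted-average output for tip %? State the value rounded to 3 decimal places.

49.862

R1 (z=22.0): poor=0.83, ¬great=1−0.19=0.81, ¬short=1−0.12=0.88; AND[min(a, b)] → w = 0.81
R2 (z=47.7): ¬okay=1−0.43=0.57, acceptable=0.30, long=0.88; AND[min(a, b)] → w = 0.30
R3 (z=34.1): okay=0.43 → w = 0.43
R4 (z=86.0): long=0.88, poor=0.83; AND[min(a, b)] → w = 0.83
Weighted average = (0.81·22.0 + 0.30·47.7 + 0.43·34.1 + 0.83·86.0) / (0.81 + 0.30 + 0.43 + 0.83)
  = 118.1730 / 2.3700 = 49.862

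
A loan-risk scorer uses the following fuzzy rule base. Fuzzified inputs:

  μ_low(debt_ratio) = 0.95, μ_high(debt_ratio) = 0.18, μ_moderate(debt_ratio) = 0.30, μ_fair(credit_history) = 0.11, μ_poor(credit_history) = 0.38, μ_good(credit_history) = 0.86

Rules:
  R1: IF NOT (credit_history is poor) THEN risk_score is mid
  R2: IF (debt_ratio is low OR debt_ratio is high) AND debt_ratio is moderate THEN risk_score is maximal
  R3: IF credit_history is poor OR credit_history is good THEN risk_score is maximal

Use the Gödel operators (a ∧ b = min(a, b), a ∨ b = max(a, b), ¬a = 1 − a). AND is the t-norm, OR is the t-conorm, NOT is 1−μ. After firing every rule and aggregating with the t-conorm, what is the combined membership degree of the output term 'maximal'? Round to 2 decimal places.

R1: ¬poor=1−0.38=0.62 → w = 0.62
R2: (low=0.95 OR high=0.18) = 0.95; AND[min(a, b)] with moderate=0.30 → w = 0.30
R3: poor=0.38, good=0.86; OR[max(a, b)] → w = 0.86
Rules with consequent 'maximal': {R2, R3} → strengths 0.30, 0.86
Aggregate via t-conorm [max(a, b)]: 0.86

0.86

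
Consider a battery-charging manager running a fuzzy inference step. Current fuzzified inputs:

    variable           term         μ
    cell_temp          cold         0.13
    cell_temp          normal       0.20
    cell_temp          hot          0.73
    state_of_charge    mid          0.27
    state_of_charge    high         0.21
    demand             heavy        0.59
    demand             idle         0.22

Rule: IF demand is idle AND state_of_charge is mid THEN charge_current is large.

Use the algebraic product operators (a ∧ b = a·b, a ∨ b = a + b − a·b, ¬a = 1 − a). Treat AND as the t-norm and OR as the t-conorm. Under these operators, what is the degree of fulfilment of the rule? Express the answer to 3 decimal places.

firing strength: idle=0.22, mid=0.27; AND[a·b] → w = 0.0594

0.059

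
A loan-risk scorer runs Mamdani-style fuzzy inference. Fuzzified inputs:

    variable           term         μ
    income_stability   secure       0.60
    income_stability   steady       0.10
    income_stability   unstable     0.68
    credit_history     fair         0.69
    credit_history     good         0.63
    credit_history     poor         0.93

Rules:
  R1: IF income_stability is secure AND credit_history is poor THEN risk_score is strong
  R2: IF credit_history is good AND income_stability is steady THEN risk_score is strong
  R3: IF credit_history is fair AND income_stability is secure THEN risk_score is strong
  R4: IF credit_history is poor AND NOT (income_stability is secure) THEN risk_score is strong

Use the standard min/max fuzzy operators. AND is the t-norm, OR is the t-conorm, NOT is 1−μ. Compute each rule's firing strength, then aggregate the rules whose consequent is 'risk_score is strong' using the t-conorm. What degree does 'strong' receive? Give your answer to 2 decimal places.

0.60

R1: secure=0.60, poor=0.93; AND[min(a, b)] → w = 0.60
R2: good=0.63, steady=0.10; AND[min(a, b)] → w = 0.10
R3: fair=0.69, secure=0.60; AND[min(a, b)] → w = 0.60
R4: poor=0.93, ¬secure=1−0.60=0.40; AND[min(a, b)] → w = 0.40
Rules with consequent 'strong': {R1, R2, R3, R4} → strengths 0.60, 0.10, 0.60, 0.40
Aggregate via t-conorm [max(a, b)]: 0.60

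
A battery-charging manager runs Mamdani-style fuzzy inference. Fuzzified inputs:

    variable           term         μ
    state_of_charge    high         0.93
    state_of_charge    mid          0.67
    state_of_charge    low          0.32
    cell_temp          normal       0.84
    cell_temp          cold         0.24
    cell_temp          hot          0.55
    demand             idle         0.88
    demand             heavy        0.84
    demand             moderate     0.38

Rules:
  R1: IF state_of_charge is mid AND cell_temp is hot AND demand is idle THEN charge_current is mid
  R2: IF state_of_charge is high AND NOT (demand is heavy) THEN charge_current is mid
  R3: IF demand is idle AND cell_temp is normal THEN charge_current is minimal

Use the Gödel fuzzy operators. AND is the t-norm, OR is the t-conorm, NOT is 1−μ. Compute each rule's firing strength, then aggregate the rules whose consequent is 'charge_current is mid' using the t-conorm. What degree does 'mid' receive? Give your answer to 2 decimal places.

R1: mid=0.67, hot=0.55, idle=0.88; AND[min(a, b)] → w = 0.55
R2: high=0.93, ¬heavy=1−0.84=0.16; AND[min(a, b)] → w = 0.16
R3: idle=0.88, normal=0.84; AND[min(a, b)] → w = 0.84
Rules with consequent 'mid': {R1, R2} → strengths 0.55, 0.16
Aggregate via t-conorm [max(a, b)]: 0.55

0.55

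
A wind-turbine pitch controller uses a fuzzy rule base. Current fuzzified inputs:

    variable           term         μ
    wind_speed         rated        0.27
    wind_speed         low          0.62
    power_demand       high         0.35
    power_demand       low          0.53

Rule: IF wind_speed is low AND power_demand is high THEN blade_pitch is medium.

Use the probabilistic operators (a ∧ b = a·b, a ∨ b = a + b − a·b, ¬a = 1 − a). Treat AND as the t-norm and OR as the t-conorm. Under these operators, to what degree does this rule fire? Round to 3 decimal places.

firing strength: low=0.62, high=0.35; AND[a·b] → w = 0.2170

0.217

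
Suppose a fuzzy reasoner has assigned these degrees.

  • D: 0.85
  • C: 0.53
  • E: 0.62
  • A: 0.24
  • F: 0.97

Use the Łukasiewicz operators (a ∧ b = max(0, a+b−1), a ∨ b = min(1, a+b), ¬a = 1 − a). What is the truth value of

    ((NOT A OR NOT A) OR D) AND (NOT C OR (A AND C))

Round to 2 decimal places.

0.47

NOT A = 1 − 0.24 = 0.76
NOT A = 1 − 0.24 = 0.76
NOT A OR NOT A = min(1, a+b) on (0.76, 0.76) = 1.00
(NOT A OR NOT A) OR D = min(1, a+b) on (1.00, 0.85) = 1.00
NOT C = 1 − 0.53 = 0.47
A AND C = max(0, a+b−1) on (0.24, 0.53) = 0.00
NOT C OR (A AND C) = min(1, a+b) on (0.47, 0.00) = 0.47
((NOT A OR NOT A) OR D) AND (NOT C OR (A AND C)) = max(0, a+b−1) on (1.00, 0.47) = 0.47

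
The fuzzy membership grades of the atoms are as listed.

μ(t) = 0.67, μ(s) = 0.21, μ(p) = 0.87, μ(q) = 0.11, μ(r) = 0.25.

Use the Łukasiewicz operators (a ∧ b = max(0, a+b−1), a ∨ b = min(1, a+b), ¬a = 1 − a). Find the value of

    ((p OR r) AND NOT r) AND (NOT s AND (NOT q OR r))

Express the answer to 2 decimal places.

p OR r = min(1, a+b) on (0.87, 0.25) = 1.00
NOT r = 1 − 0.25 = 0.75
(p OR r) AND NOT r = max(0, a+b−1) on (1.00, 0.75) = 0.75
NOT s = 1 − 0.21 = 0.79
NOT q = 1 − 0.11 = 0.89
NOT q OR r = min(1, a+b) on (0.89, 0.25) = 1.00
NOT s AND (NOT q OR r) = max(0, a+b−1) on (0.79, 1.00) = 0.79
((p OR r) AND NOT r) AND (NOT s AND (NOT q OR r)) = max(0, a+b−1) on (0.75, 0.79) = 0.54

0.54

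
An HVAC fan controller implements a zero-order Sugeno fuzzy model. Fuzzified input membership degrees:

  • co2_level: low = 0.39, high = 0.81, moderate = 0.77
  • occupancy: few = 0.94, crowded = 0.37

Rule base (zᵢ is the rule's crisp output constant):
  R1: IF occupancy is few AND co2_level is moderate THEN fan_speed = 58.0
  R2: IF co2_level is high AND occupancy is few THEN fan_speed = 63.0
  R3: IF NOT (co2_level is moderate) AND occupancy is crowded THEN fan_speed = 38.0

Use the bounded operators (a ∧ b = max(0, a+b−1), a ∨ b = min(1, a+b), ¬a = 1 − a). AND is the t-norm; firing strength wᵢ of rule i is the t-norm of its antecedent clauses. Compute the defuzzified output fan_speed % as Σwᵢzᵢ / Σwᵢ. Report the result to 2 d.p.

60.57

R1 (z=58.0): few=0.94, moderate=0.77; AND[max(0, a+b−1)] → w = 0.71
R2 (z=63.0): high=0.81, few=0.94; AND[max(0, a+b−1)] → w = 0.75
R3 (z=38.0): ¬moderate=1−0.77=0.23, crowded=0.37; AND[max(0, a+b−1)] → w = 0.00
Weighted average = (0.71·58.0 + 0.75·63.0 + 0.00·38.0) / (0.71 + 0.75 + 0.00)
  = 88.4300 / 1.4600 = 60.57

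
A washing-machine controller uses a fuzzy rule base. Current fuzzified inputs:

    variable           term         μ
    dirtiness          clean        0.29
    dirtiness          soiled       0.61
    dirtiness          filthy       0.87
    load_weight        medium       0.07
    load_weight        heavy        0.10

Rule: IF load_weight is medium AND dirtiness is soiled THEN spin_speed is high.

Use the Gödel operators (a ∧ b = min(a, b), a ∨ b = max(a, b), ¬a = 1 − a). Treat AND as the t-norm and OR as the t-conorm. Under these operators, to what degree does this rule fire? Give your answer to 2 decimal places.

firing strength: medium=0.07, soiled=0.61; AND[min(a, b)] → w = 0.07

0.07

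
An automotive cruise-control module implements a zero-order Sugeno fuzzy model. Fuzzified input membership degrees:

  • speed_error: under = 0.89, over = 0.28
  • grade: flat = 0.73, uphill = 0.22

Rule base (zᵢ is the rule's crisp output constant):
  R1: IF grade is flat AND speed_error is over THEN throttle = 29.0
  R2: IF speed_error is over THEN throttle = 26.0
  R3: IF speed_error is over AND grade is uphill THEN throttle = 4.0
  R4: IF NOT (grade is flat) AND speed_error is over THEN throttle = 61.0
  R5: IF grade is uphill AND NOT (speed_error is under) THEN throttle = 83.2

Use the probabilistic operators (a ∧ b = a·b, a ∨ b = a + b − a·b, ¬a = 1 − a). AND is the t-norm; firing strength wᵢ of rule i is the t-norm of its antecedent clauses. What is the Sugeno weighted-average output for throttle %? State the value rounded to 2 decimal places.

31.09

R1 (z=29.0): flat=0.73, over=0.28; AND[a·b] → w = 0.2044
R2 (z=26.0): over=0.28 → w = 0.2800
R3 (z=4.0): over=0.28, uphill=0.22; AND[a·b] → w = 0.0616
R4 (z=61.0): ¬flat=1−0.73=0.27, over=0.28; AND[a·b] → w = 0.0756
R5 (z=83.2): uphill=0.22, ¬under=1−0.89=0.11; AND[a·b] → w = 0.0242
Weighted average = (0.2044·29.0 + 0.2800·26.0 + 0.0616·4.0 + 0.0756·61.0 + 0.0242·83.2) / (0.2044 + 0.2800 + 0.0616 + 0.0756 + 0.0242)
  = 20.0790 / 0.6458 = 31.09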